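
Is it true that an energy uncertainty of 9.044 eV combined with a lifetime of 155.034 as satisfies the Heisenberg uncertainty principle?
Yes, it satisfies the uncertainty relation.

Calculate the product ΔEΔt:
ΔE = 9.044 eV = 1.449e-18 J
ΔEΔt = (1.449e-18 J) × (1.550e-16 s)
ΔEΔt = 2.246e-34 J·s

Compare to the minimum allowed value ℏ/2:
ℏ/2 = 5.273e-35 J·s

Since ΔEΔt = 2.246e-34 J·s ≥ 5.273e-35 J·s = ℏ/2,
this satisfies the uncertainty relation.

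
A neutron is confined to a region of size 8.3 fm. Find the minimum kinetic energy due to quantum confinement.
75.197 keV

Using the uncertainty principle:

1. Position uncertainty: Δx ≈ 8.300e-15 m
2. Minimum momentum uncertainty: Δp = ℏ/(2Δx) = 6.353e-21 kg·m/s
3. Minimum kinetic energy:
   KE = (Δp)²/(2m) = (6.353e-21)²/(2 × 1.675e-27 kg)
   KE = 1.205e-14 J = 75.197 keV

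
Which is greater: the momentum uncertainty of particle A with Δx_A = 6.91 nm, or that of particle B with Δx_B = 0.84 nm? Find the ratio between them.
Particle B has the larger minimum momentum uncertainty, by a factor of 8.23.

For each particle, the minimum momentum uncertainty is Δp_min = ℏ/(2Δx):

Particle A: Δp_A = ℏ/(2×6.910e-09 m) = 7.631e-27 kg·m/s
Particle B: Δp_B = ℏ/(2×8.400e-10 m) = 6.277e-26 kg·m/s

Ratio: Δp_B/Δp_A = 8.23

Since Δp_min ∝ 1/Δx, the particle with smaller position uncertainty (B) has larger momentum uncertainty.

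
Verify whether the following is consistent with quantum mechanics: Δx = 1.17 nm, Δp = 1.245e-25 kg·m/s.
Yes, it satisfies the uncertainty principle.

Calculate the product ΔxΔp:
ΔxΔp = (1.170e-09 m) × (1.245e-25 kg·m/s)
ΔxΔp = 1.457e-34 J·s

Compare to the minimum allowed value ℏ/2:
ℏ/2 = 5.273e-35 J·s

Since ΔxΔp = 1.457e-34 J·s ≥ 5.273e-35 J·s = ℏ/2,
the measurement satisfies the uncertainty principle.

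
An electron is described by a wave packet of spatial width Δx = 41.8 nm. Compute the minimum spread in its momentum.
1.261 × 10^-27 kg·m/s

For a wave packet, the spatial width Δx and momentum spread Δp are related by the uncertainty principle:
ΔxΔp ≥ ℏ/2

The minimum momentum spread is:
Δp_min = ℏ/(2Δx)
Δp_min = (1.055e-34 J·s) / (2 × 4.180e-08 m)
Δp_min = 1.261e-27 kg·m/s

A wave packet cannot have both a well-defined position and well-defined momentum.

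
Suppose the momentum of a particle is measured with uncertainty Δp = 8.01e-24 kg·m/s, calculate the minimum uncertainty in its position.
6.583 pm

Using the Heisenberg uncertainty principle:
ΔxΔp ≥ ℏ/2

The minimum uncertainty in position is:
Δx_min = ℏ/(2Δp)
Δx_min = (1.055e-34 J·s) / (2 × 8.010e-24 kg·m/s)
Δx_min = 6.583e-12 m = 6.583 pm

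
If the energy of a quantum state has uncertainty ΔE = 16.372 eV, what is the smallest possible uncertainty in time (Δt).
20.102 as

Using the energy-time uncertainty principle:
ΔEΔt ≥ ℏ/2

The minimum uncertainty in time is:
Δt_min = ℏ/(2ΔE)
Δt_min = (1.055e-34 J·s) / (2 × 2.623e-18 J)
Δt_min = 2.010e-17 s = 20.102 as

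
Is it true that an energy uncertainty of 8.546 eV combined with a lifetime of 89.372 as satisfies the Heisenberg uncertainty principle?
Yes, it satisfies the uncertainty relation.

Calculate the product ΔEΔt:
ΔE = 8.546 eV = 1.369e-18 J
ΔEΔt = (1.369e-18 J) × (8.937e-17 s)
ΔEΔt = 1.224e-34 J·s

Compare to the minimum allowed value ℏ/2:
ℏ/2 = 5.273e-35 J·s

Since ΔEΔt = 1.224e-34 J·s ≥ 5.273e-35 J·s = ℏ/2,
this satisfies the uncertainty relation.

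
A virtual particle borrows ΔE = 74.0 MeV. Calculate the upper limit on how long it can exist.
4.447 ys

Using the energy-time uncertainty principle:
ΔEΔt ≥ ℏ/2

For a virtual particle borrowing energy ΔE, the maximum lifetime is:
Δt_max = ℏ/(2ΔE)

Converting energy:
ΔE = 74.0 MeV = 1.186e-11 J

Δt_max = (1.055e-34 J·s) / (2 × 1.186e-11 J)
Δt_max = 4.447e-24 s = 4.447 ys

Virtual particles with higher borrowed energy exist for shorter times.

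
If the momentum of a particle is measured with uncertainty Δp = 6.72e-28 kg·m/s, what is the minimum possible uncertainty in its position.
78.465 nm

Using the Heisenberg uncertainty principle:
ΔxΔp ≥ ℏ/2

The minimum uncertainty in position is:
Δx_min = ℏ/(2Δp)
Δx_min = (1.055e-34 J·s) / (2 × 6.720e-28 kg·m/s)
Δx_min = 7.847e-08 m = 78.465 nm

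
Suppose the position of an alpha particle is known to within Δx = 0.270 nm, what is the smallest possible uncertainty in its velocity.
29.391 m/s

Using the Heisenberg uncertainty principle and Δp = mΔv:
ΔxΔp ≥ ℏ/2
Δx(mΔv) ≥ ℏ/2

The minimum uncertainty in velocity is:
Δv_min = ℏ/(2mΔx)
Δv_min = (1.055e-34 J·s) / (2 × 6.645e-27 kg × 2.700e-10 m)
Δv_min = 2.939e+01 m/s = 29.391 m/s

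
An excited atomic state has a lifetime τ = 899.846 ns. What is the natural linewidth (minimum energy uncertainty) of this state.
365.736 peV

Using the energy-time uncertainty principle:
ΔEΔt ≥ ℏ/2

The lifetime τ represents the time uncertainty Δt.
The natural linewidth (minimum energy uncertainty) is:

ΔE = ℏ/(2τ)
ΔE = (1.055e-34 J·s) / (2 × 8.998e-07 s)
ΔE = 5.860e-29 J = 365.736 peV

This natural linewidth limits the precision of spectroscopic measurements.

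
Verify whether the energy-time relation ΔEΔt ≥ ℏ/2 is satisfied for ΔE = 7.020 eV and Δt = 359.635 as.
Yes, it satisfies the uncertainty relation.

Calculate the product ΔEΔt:
ΔE = 7.020 eV = 1.125e-18 J
ΔEΔt = (1.125e-18 J) × (3.596e-16 s)
ΔEΔt = 4.045e-34 J·s

Compare to the minimum allowed value ℏ/2:
ℏ/2 = 5.273e-35 J·s

Since ΔEΔt = 4.045e-34 J·s ≥ 5.273e-35 J·s = ℏ/2,
this satisfies the uncertainty relation.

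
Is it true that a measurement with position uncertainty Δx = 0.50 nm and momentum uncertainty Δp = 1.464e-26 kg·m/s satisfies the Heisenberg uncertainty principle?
No, it violates the uncertainty principle (impossible measurement).

Calculate the product ΔxΔp:
ΔxΔp = (5.000e-10 m) × (1.464e-26 kg·m/s)
ΔxΔp = 7.320e-36 J·s

Compare to the minimum allowed value ℏ/2:
ℏ/2 = 5.273e-35 J·s

Since ΔxΔp = 7.320e-36 J·s < 5.273e-35 J·s = ℏ/2,
the measurement violates the uncertainty principle.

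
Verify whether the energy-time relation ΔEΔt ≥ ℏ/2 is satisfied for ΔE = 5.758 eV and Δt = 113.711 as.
Yes, it satisfies the uncertainty relation.

Calculate the product ΔEΔt:
ΔE = 5.758 eV = 9.225e-19 J
ΔEΔt = (9.225e-19 J) × (1.137e-16 s)
ΔEΔt = 1.049e-34 J·s

Compare to the minimum allowed value ℏ/2:
ℏ/2 = 5.273e-35 J·s

Since ΔEΔt = 1.049e-34 J·s ≥ 5.273e-35 J·s = ℏ/2,
this satisfies the uncertainty relation.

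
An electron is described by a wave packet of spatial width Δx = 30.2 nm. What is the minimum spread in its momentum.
1.746 × 10^-27 kg·m/s

For a wave packet, the spatial width Δx and momentum spread Δp are related by the uncertainty principle:
ΔxΔp ≥ ℏ/2

The minimum momentum spread is:
Δp_min = ℏ/(2Δx)
Δp_min = (1.055e-34 J·s) / (2 × 3.020e-08 m)
Δp_min = 1.746e-27 kg·m/s

A wave packet cannot have both a well-defined position and well-defined momentum.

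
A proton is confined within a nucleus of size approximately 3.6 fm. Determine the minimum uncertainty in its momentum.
1.465 × 10^-20 kg·m/s

Using the Heisenberg uncertainty principle:
ΔxΔp ≥ ℏ/2

With Δx ≈ L = 3.600e-15 m (the confinement size):
Δp_min = ℏ/(2Δx)
Δp_min = (1.055e-34 J·s) / (2 × 3.600e-15 m)
Δp_min = 1.465e-20 kg·m/s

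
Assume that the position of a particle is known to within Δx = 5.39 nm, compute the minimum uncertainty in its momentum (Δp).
9.783 × 10^-27 kg·m/s

Using the Heisenberg uncertainty principle:
ΔxΔp ≥ ℏ/2

The minimum uncertainty in momentum is:
Δp_min = ℏ/(2Δx)
Δp_min = (1.055e-34 J·s) / (2 × 5.390e-09 m)
Δp_min = 9.783e-27 kg·m/s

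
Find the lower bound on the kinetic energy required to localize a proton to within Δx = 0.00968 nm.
55.361 meV

Localizing a particle requires giving it sufficient momentum uncertainty:

1. From uncertainty principle: Δp ≥ ℏ/(2Δx)
   Δp_min = (1.055e-34 J·s) / (2 × 9.680e-12 m)
   Δp_min = 5.447e-24 kg·m/s

2. This momentum uncertainty corresponds to kinetic energy:
   KE ≈ (Δp)²/(2m) = (5.447e-24)²/(2 × 1.673e-27 kg)
   KE = 8.870e-21 J = 55.361 meV

Tighter localization requires more energy.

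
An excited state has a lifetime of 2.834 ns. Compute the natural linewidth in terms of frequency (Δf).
28.080 MHz

Using the energy-time uncertainty principle and E = hf:
ΔEΔt ≥ ℏ/2
hΔf·Δt ≥ ℏ/2

The minimum frequency uncertainty is:
Δf = ℏ/(2hτ) = 1/(4πτ)
Δf = 1/(4π × 2.834e-09 s)
Δf = 2.808e+07 Hz = 28.080 MHz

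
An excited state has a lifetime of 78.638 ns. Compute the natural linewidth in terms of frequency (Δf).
1.012 MHz

Using the energy-time uncertainty principle and E = hf:
ΔEΔt ≥ ℏ/2
hΔf·Δt ≥ ℏ/2

The minimum frequency uncertainty is:
Δf = ℏ/(2hτ) = 1/(4πτ)
Δf = 1/(4π × 7.864e-08 s)
Δf = 1.012e+06 Hz = 1.012 MHz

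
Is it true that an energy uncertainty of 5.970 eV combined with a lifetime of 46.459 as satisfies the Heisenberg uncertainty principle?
No, it violates the uncertainty relation.

Calculate the product ΔEΔt:
ΔE = 5.970 eV = 9.565e-19 J
ΔEΔt = (9.565e-19 J) × (4.646e-17 s)
ΔEΔt = 4.444e-35 J·s

Compare to the minimum allowed value ℏ/2:
ℏ/2 = 5.273e-35 J·s

Since ΔEΔt = 4.444e-35 J·s < 5.273e-35 J·s = ℏ/2,
this violates the uncertainty relation.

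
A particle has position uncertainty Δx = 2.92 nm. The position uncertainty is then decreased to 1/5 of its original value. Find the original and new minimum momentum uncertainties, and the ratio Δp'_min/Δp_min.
Original Δp_min = 1.806 × 10^-26 kg·m/s; new Δp'_min = 9.029 × 10^-26 kg·m/s; ratio Δp'_min/Δp_min = 5.

From the uncertainty principle ΔxΔp ≥ ℏ/2, the minimum momentum uncertainty is Δp_min = ℏ/(2Δx).

Original (Δx = 2.92 nm = 2.920e-09 m):
Δp_min = (1.055e-34 J·s)/(2 × 2.920e-09 m) = 1.806e-26 kg·m/s

When Δx → (1/5)Δx:
Δp'_min = ℏ/(2 × (1/5)Δx) = 5 × ℏ/(2Δx) = 5 × Δp_min
Δp'_min = 5 × 1.806e-26 kg·m/s = 9.029e-26 kg·m/s

Since Δp_min ∝ 1/Δx, when Δx is decreased to 1/5 of its original value, Δp_min increases to 5 times its original value.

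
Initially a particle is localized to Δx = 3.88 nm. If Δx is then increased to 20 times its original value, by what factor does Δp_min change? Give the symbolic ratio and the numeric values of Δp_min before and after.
Original Δp_min = 1.359 × 10^-26 kg·m/s; new Δp'_min = 6.795 × 10^-28 kg·m/s; ratio Δp'_min/Δp_min = 1/20.

From the uncertainty principle ΔxΔp ≥ ℏ/2, the minimum momentum uncertainty is Δp_min = ℏ/(2Δx).

Original (Δx = 3.88 nm = 3.880e-09 m):
Δp_min = (1.055e-34 J·s)/(2 × 3.880e-09 m) = 1.359e-26 kg·m/s

When Δx → 20Δx:
Δp'_min = ℏ/(2 × 20Δx) = (1/20) × ℏ/(2Δx) = (1/20) × Δp_min
Δp'_min = 1/20 × 1.359e-26 kg·m/s = 6.795e-28 kg·m/s

Since Δp_min ∝ 1/Δx, when Δx is increased to 20 times its original value, Δp_min decreases to 1/20 of its original value.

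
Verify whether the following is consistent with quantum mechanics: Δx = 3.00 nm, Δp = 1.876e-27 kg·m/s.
No, it violates the uncertainty principle (impossible measurement).

Calculate the product ΔxΔp:
ΔxΔp = (3.000e-09 m) × (1.876e-27 kg·m/s)
ΔxΔp = 5.628e-36 J·s

Compare to the minimum allowed value ℏ/2:
ℏ/2 = 5.273e-35 J·s

Since ΔxΔp = 5.628e-36 J·s < 5.273e-35 J·s = ℏ/2,
the measurement violates the uncertainty principle.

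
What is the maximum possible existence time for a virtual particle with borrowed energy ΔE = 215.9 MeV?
1.524 ys

Using the energy-time uncertainty principle:
ΔEΔt ≥ ℏ/2

For a virtual particle borrowing energy ΔE, the maximum lifetime is:
Δt_max = ℏ/(2ΔE)

Converting energy:
ΔE = 215.9 MeV = 3.459e-11 J

Δt_max = (1.055e-34 J·s) / (2 × 3.459e-11 J)
Δt_max = 1.524e-24 s = 1.524 ys

Virtual particles with higher borrowed energy exist for shorter times.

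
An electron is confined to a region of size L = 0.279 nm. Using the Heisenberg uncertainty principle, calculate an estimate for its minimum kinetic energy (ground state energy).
122.364 meV

Using the uncertainty principle to estimate ground state energy:

1. The position uncertainty is approximately the confinement size:
   Δx ≈ L = 2.790e-10 m

2. From ΔxΔp ≥ ℏ/2, the minimum momentum uncertainty is:
   Δp ≈ ℏ/(2L) = 1.890e-25 kg·m/s

3. The kinetic energy is approximately:
   KE ≈ (Δp)²/(2m) = (1.890e-25)²/(2 × 9.109e-31 kg)
   KE ≈ 1.960e-20 J = 122.364 meV

This is an order-of-magnitude estimate of the ground state energy.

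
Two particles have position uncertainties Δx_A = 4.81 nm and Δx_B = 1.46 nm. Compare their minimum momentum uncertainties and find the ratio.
Particle B has the larger minimum momentum uncertainty, by a factor of 3.29.

For each particle, the minimum momentum uncertainty is Δp_min = ℏ/(2Δx):

Particle A: Δp_A = ℏ/(2×4.810e-09 m) = 1.096e-26 kg·m/s
Particle B: Δp_B = ℏ/(2×1.460e-09 m) = 3.612e-26 kg·m/s

Ratio: Δp_B/Δp_A = 3.29

Since Δp_min ∝ 1/Δx, the particle with smaller position uncertainty (B) has larger momentum uncertainty.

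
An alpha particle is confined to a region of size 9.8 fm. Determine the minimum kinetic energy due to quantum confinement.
13.597 keV

Using the uncertainty principle:

1. Position uncertainty: Δx ≈ 9.800e-15 m
2. Minimum momentum uncertainty: Δp = ℏ/(2Δx) = 5.380e-21 kg·m/s
3. Minimum kinetic energy:
   KE = (Δp)²/(2m) = (5.380e-21)²/(2 × 6.645e-27 kg)
   KE = 2.178e-15 J = 13.597 keV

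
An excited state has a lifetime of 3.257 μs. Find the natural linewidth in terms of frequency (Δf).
24.433 kHz

Using the energy-time uncertainty principle and E = hf:
ΔEΔt ≥ ℏ/2
hΔf·Δt ≥ ℏ/2

The minimum frequency uncertainty is:
Δf = ℏ/(2hτ) = 1/(4πτ)
Δf = 1/(4π × 3.257e-06 s)
Δf = 2.443e+04 Hz = 24.433 kHz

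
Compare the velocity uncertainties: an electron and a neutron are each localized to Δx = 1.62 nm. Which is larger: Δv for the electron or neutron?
The electron has the larger minimum velocity uncertainty, by a ratio of 1838.7.

For both particles, Δp_min = ℏ/(2Δx) = 3.255e-26 kg·m/s (same for both).

The velocity uncertainty is Δv = Δp/m:
- electron: Δv = 3.255e-26 / 9.109e-31 = 3.573e+04 m/s = 35.731 km/s
- neutron: Δv = 3.255e-26 / 1.675e-27 = 1.943e+01 m/s = 19.433 m/s

Ratio: 3.573e+04 / 1.943e+01 = 1838.7

The lighter particle has larger velocity uncertainty because Δv ∝ 1/m.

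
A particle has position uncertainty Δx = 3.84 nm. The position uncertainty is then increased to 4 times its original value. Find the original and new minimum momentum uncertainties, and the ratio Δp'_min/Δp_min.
Original Δp_min = 1.373 × 10^-26 kg·m/s; new Δp'_min = 3.433 × 10^-27 kg·m/s; ratio Δp'_min/Δp_min = 1/4.

From the uncertainty principle ΔxΔp ≥ ℏ/2, the minimum momentum uncertainty is Δp_min = ℏ/(2Δx).

Original (Δx = 3.84 nm = 3.840e-09 m):
Δp_min = (1.055e-34 J·s)/(2 × 3.840e-09 m) = 1.373e-26 kg·m/s

When Δx → 4Δx:
Δp'_min = ℏ/(2 × 4Δx) = (1/4) × ℏ/(2Δx) = (1/4) × Δp_min
Δp'_min = 1/4 × 1.373e-26 kg·m/s = 3.433e-27 kg·m/s

Since Δp_min ∝ 1/Δx, when Δx is increased to 4 times its original value, Δp_min decreases to 1/4 of its original value.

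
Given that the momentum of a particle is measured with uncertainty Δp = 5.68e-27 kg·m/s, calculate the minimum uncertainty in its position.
9.283 nm

Using the Heisenberg uncertainty principle:
ΔxΔp ≥ ℏ/2

The minimum uncertainty in position is:
Δx_min = ℏ/(2Δp)
Δx_min = (1.055e-34 J·s) / (2 × 5.680e-27 kg·m/s)
Δx_min = 9.283e-09 m = 9.283 nm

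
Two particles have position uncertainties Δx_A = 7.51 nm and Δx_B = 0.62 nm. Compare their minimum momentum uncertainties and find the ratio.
Particle B has the larger minimum momentum uncertainty, by a factor of 12.11.

For each particle, the minimum momentum uncertainty is Δp_min = ℏ/(2Δx):

Particle A: Δp_A = ℏ/(2×7.510e-09 m) = 7.021e-27 kg·m/s
Particle B: Δp_B = ℏ/(2×6.200e-10 m) = 8.505e-26 kg·m/s

Ratio: Δp_B/Δp_A = 12.11

Since Δp_min ∝ 1/Δx, the particle with smaller position uncertainty (B) has larger momentum uncertainty.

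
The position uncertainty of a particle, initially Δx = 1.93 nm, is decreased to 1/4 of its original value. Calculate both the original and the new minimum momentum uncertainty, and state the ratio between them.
Original Δp_min = 2.732 × 10^-26 kg·m/s; new Δp'_min = 1.093 × 10^-25 kg·m/s; ratio Δp'_min/Δp_min = 4.

From the uncertainty principle ΔxΔp ≥ ℏ/2, the minimum momentum uncertainty is Δp_min = ℏ/(2Δx).

Original (Δx = 1.93 nm = 1.930e-09 m):
Δp_min = (1.055e-34 J·s)/(2 × 1.930e-09 m) = 2.732e-26 kg·m/s

When Δx → (1/4)Δx:
Δp'_min = ℏ/(2 × (1/4)Δx) = 4 × ℏ/(2Δx) = 4 × Δp_min
Δp'_min = 4 × 2.732e-26 kg·m/s = 1.093e-25 kg·m/s

Since Δp_min ∝ 1/Δx, when Δx is decreased to 1/4 of its original value, Δp_min increases to 4 times its original value.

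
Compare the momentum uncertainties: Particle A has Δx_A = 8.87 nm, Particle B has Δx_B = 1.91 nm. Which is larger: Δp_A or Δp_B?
Particle B has the larger minimum momentum uncertainty, by a factor of 4.64.

For each particle, the minimum momentum uncertainty is Δp_min = ℏ/(2Δx):

Particle A: Δp_A = ℏ/(2×8.870e-09 m) = 5.945e-27 kg·m/s
Particle B: Δp_B = ℏ/(2×1.910e-09 m) = 2.761e-26 kg·m/s

Ratio: Δp_B/Δp_A = 4.64

Since Δp_min ∝ 1/Δx, the particle with smaller position uncertainty (B) has larger momentum uncertainty.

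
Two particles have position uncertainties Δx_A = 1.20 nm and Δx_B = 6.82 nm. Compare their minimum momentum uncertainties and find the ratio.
Particle A has the larger minimum momentum uncertainty, by a factor of 5.68.

For each particle, the minimum momentum uncertainty is Δp_min = ℏ/(2Δx):

Particle A: Δp_A = ℏ/(2×1.200e-09 m) = 4.394e-26 kg·m/s
Particle B: Δp_B = ℏ/(2×6.820e-09 m) = 7.731e-27 kg·m/s

Ratio: Δp_A/Δp_B = 5.68

Since Δp_min ∝ 1/Δx, the particle with smaller position uncertainty (A) has larger momentum uncertainty.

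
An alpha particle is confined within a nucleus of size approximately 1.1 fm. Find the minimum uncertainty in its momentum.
4.794 × 10^-20 kg·m/s

Using the Heisenberg uncertainty principle:
ΔxΔp ≥ ℏ/2

With Δx ≈ L = 1.100e-15 m (the confinement size):
Δp_min = ℏ/(2Δx)
Δp_min = (1.055e-34 J·s) / (2 × 1.100e-15 m)
Δp_min = 4.794e-20 kg·m/s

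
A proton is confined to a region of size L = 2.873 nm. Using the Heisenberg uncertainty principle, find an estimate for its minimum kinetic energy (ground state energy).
628.468 neV

Using the uncertainty principle to estimate ground state energy:

1. The position uncertainty is approximately the confinement size:
   Δx ≈ L = 2.873e-09 m

2. From ΔxΔp ≥ ℏ/2, the minimum momentum uncertainty is:
   Δp ≈ ℏ/(2L) = 1.835e-26 kg·m/s

3. The kinetic energy is approximately:
   KE ≈ (Δp)²/(2m) = (1.835e-26)²/(2 × 1.673e-27 kg)
   KE ≈ 1.007e-25 J = 628.468 neV

This is an order-of-magnitude estimate of the ground state energy.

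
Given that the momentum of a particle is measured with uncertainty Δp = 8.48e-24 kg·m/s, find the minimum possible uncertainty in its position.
6.218 pm

Using the Heisenberg uncertainty principle:
ΔxΔp ≥ ℏ/2

The minimum uncertainty in position is:
Δx_min = ℏ/(2Δp)
Δx_min = (1.055e-34 J·s) / (2 × 8.480e-24 kg·m/s)
Δx_min = 6.218e-12 m = 6.218 pm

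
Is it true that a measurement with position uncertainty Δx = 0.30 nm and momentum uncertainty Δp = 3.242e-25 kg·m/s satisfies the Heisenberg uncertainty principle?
Yes, it satisfies the uncertainty principle.

Calculate the product ΔxΔp:
ΔxΔp = (3.000e-10 m) × (3.242e-25 kg·m/s)
ΔxΔp = 9.726e-35 J·s

Compare to the minimum allowed value ℏ/2:
ℏ/2 = 5.273e-35 J·s

Since ΔxΔp = 9.726e-35 J·s ≥ 5.273e-35 J·s = ℏ/2,
the measurement satisfies the uncertainty principle.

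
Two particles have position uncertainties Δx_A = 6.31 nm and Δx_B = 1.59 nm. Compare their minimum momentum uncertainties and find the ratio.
Particle B has the larger minimum momentum uncertainty, by a factor of 3.97.

For each particle, the minimum momentum uncertainty is Δp_min = ℏ/(2Δx):

Particle A: Δp_A = ℏ/(2×6.310e-09 m) = 8.356e-27 kg·m/s
Particle B: Δp_B = ℏ/(2×1.590e-09 m) = 3.316e-26 kg·m/s

Ratio: Δp_B/Δp_A = 3.97

Since Δp_min ∝ 1/Δx, the particle with smaller position uncertainty (B) has larger momentum uncertainty.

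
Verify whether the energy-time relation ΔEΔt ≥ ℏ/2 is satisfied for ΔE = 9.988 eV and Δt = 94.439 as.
Yes, it satisfies the uncertainty relation.

Calculate the product ΔEΔt:
ΔE = 9.988 eV = 1.600e-18 J
ΔEΔt = (1.600e-18 J) × (9.444e-17 s)
ΔEΔt = 1.511e-34 J·s

Compare to the minimum allowed value ℏ/2:
ℏ/2 = 5.273e-35 J·s

Since ΔEΔt = 1.511e-34 J·s ≥ 5.273e-35 J·s = ℏ/2,
this satisfies the uncertainty relation.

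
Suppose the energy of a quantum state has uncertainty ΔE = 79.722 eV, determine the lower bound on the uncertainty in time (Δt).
4.128 as

Using the energy-time uncertainty principle:
ΔEΔt ≥ ℏ/2

The minimum uncertainty in time is:
Δt_min = ℏ/(2ΔE)
Δt_min = (1.055e-34 J·s) / (2 × 1.277e-17 J)
Δt_min = 4.128e-18 s = 4.128 as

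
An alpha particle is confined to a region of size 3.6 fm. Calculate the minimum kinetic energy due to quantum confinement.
100.757 keV

Using the uncertainty principle:

1. Position uncertainty: Δx ≈ 3.600e-15 m
2. Minimum momentum uncertainty: Δp = ℏ/(2Δx) = 1.465e-20 kg·m/s
3. Minimum kinetic energy:
   KE = (Δp)²/(2m) = (1.465e-20)²/(2 × 6.645e-27 kg)
   KE = 1.614e-14 J = 100.757 keV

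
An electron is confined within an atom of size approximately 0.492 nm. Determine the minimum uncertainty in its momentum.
1.072 × 10^-25 kg·m/s

Using the Heisenberg uncertainty principle:
ΔxΔp ≥ ℏ/2

With Δx ≈ L = 4.920e-10 m (the confinement size):
Δp_min = ℏ/(2Δx)
Δp_min = (1.055e-34 J·s) / (2 × 4.920e-10 m)
Δp_min = 1.072e-25 kg·m/s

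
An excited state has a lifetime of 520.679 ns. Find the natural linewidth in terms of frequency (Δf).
152.834 kHz

Using the energy-time uncertainty principle and E = hf:
ΔEΔt ≥ ℏ/2
hΔf·Δt ≥ ℏ/2

The minimum frequency uncertainty is:
Δf = ℏ/(2hτ) = 1/(4πτ)
Δf = 1/(4π × 5.207e-07 s)
Δf = 1.528e+05 Hz = 152.834 kHz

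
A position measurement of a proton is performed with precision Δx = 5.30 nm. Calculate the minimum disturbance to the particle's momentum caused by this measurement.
9.949 × 10^-27 kg·m/s

The uncertainty principle implies that measuring position disturbs momentum:
ΔxΔp ≥ ℏ/2

When we measure position with precision Δx, we necessarily introduce a momentum uncertainty:
Δp ≥ ℏ/(2Δx)
Δp_min = (1.055e-34 J·s) / (2 × 5.300e-09 m)
Δp_min = 9.949e-27 kg·m/s

The more precisely we measure position, the greater the momentum disturbance.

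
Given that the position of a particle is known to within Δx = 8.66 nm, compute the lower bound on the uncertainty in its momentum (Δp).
6.089 × 10^-27 kg·m/s

Using the Heisenberg uncertainty principle:
ΔxΔp ≥ ℏ/2

The minimum uncertainty in momentum is:
Δp_min = ℏ/(2Δx)
Δp_min = (1.055e-34 J·s) / (2 × 8.660e-09 m)
Δp_min = 6.089e-27 kg·m/s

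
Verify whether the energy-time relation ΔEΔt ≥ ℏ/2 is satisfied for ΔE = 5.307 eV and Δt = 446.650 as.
Yes, it satisfies the uncertainty relation.

Calculate the product ΔEΔt:
ΔE = 5.307 eV = 8.503e-19 J
ΔEΔt = (8.503e-19 J) × (4.466e-16 s)
ΔEΔt = 3.798e-34 J·s

Compare to the minimum allowed value ℏ/2:
ℏ/2 = 5.273e-35 J·s

Since ΔEΔt = 3.798e-34 J·s ≥ 5.273e-35 J·s = ℏ/2,
this satisfies the uncertainty relation.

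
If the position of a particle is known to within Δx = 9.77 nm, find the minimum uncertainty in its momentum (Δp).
5.397 × 10^-27 kg·m/s

Using the Heisenberg uncertainty principle:
ΔxΔp ≥ ℏ/2

The minimum uncertainty in momentum is:
Δp_min = ℏ/(2Δx)
Δp_min = (1.055e-34 J·s) / (2 × 9.770e-09 m)
Δp_min = 5.397e-27 kg·m/s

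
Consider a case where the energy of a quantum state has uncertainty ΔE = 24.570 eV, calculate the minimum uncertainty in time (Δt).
13.395 as

Using the energy-time uncertainty principle:
ΔEΔt ≥ ℏ/2

The minimum uncertainty in time is:
Δt_min = ℏ/(2ΔE)
Δt_min = (1.055e-34 J·s) / (2 × 3.937e-18 J)
Δt_min = 1.339e-17 s = 13.395 as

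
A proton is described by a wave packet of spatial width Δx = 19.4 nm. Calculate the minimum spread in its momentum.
2.718 × 10^-27 kg·m/s

For a wave packet, the spatial width Δx and momentum spread Δp are related by the uncertainty principle:
ΔxΔp ≥ ℏ/2

The minimum momentum spread is:
Δp_min = ℏ/(2Δx)
Δp_min = (1.055e-34 J·s) / (2 × 1.940e-08 m)
Δp_min = 2.718e-27 kg·m/s

A wave packet cannot have both a well-defined position and well-defined momentum.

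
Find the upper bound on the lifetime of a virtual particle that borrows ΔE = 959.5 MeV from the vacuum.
3.430 × 10^-25 s

Using the energy-time uncertainty principle:
ΔEΔt ≥ ℏ/2

For a virtual particle borrowing energy ΔE, the maximum lifetime is:
Δt_max = ℏ/(2ΔE)

Converting energy:
ΔE = 959.5 MeV = 1.537e-10 J

Δt_max = (1.055e-34 J·s) / (2 × 1.537e-10 J)
Δt_max = 3.430e-25 s = 3.430 × 10^-25 s

Virtual particles with higher borrowed energy exist for shorter times.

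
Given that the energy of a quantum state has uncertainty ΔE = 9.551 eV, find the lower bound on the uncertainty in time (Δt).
34.458 as

Using the energy-time uncertainty principle:
ΔEΔt ≥ ℏ/2

The minimum uncertainty in time is:
Δt_min = ℏ/(2ΔE)
Δt_min = (1.055e-34 J·s) / (2 × 1.530e-18 J)
Δt_min = 3.446e-17 s = 34.458 as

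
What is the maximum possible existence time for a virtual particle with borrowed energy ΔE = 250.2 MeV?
1.315 ys

Using the energy-time uncertainty principle:
ΔEΔt ≥ ℏ/2

For a virtual particle borrowing energy ΔE, the maximum lifetime is:
Δt_max = ℏ/(2ΔE)

Converting energy:
ΔE = 250.2 MeV = 4.009e-11 J

Δt_max = (1.055e-34 J·s) / (2 × 4.009e-11 J)
Δt_max = 1.315e-24 s = 1.315 ys

Virtual particles with higher borrowed energy exist for shorter times.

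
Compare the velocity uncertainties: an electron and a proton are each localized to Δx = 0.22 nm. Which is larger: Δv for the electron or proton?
The electron has the larger minimum velocity uncertainty, by a ratio of 1836.2.

For both particles, Δp_min = ℏ/(2Δx) = 2.397e-25 kg·m/s (same for both).

The velocity uncertainty is Δv = Δp/m:
- electron: Δv = 2.397e-25 / 9.109e-31 = 2.631e+05 m/s = 263.108 km/s
- proton: Δv = 2.397e-25 / 1.673e-27 = 1.433e+02 m/s = 143.293 m/s

Ratio: 2.631e+05 / 1.433e+02 = 1836.2

The lighter particle has larger velocity uncertainty because Δv ∝ 1/m.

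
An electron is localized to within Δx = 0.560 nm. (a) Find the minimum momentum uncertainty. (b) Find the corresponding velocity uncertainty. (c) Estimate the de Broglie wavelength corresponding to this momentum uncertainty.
(a) Δp_min = 9.416 × 10^-26 kg·m/s
(b) Δv_min = 103.364 km/s
(c) λ_dB = 7.037 nm

Step-by-step:

(a) From the uncertainty principle:
Δp_min = ℏ/(2Δx) = (1.055e-34 J·s)/(2 × 5.600e-10 m) = 9.416e-26 kg·m/s

(b) The velocity uncertainty:
Δv = Δp/m = (9.416e-26 kg·m/s)/(9.109e-31 kg) = 1.034e+05 m/s = 103.364 km/s

(c) The de Broglie wavelength for this momentum:
λ = h/p = (6.626e-34 J·s)/(9.416e-26 kg·m/s) = 7.037e-09 m = 7.037 nm

Note: The de Broglie wavelength is comparable to the localization size, as expected from wave-particle duality.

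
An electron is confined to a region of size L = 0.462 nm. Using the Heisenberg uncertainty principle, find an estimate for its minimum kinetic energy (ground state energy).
44.625 meV

Using the uncertainty principle to estimate ground state energy:

1. The position uncertainty is approximately the confinement size:
   Δx ≈ L = 4.620e-10 m

2. From ΔxΔp ≥ ℏ/2, the minimum momentum uncertainty is:
   Δp ≈ ℏ/(2L) = 1.141e-25 kg·m/s

3. The kinetic energy is approximately:
   KE ≈ (Δp)²/(2m) = (1.141e-25)²/(2 × 9.109e-31 kg)
   KE ≈ 7.150e-21 J = 44.625 meV

This is an order-of-magnitude estimate of the ground state energy.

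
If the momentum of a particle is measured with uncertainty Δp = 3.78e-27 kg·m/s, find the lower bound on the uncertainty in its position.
13.949 nm

Using the Heisenberg uncertainty principle:
ΔxΔp ≥ ℏ/2

The minimum uncertainty in position is:
Δx_min = ℏ/(2Δp)
Δx_min = (1.055e-34 J·s) / (2 × 3.780e-27 kg·m/s)
Δx_min = 1.395e-08 m = 13.949 nm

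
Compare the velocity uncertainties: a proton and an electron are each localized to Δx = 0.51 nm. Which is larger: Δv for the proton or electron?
The electron has the larger minimum velocity uncertainty, by a ratio of 1836.2.

For both particles, Δp_min = ℏ/(2Δx) = 1.034e-25 kg·m/s (same for both).

The velocity uncertainty is Δv = Δp/m:
- proton: Δv = 1.034e-25 / 1.673e-27 = 6.181e+01 m/s = 61.813 m/s
- electron: Δv = 1.034e-25 / 9.109e-31 = 1.135e+05 m/s = 113.498 km/s

Ratio: 1.135e+05 / 6.181e+01 = 1836.2

The lighter particle has larger velocity uncertainty because Δv ∝ 1/m.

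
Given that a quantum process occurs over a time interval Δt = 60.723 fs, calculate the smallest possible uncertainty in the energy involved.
5.420 meV

Using the energy-time uncertainty principle:
ΔEΔt ≥ ℏ/2

The minimum uncertainty in energy is:
ΔE_min = ℏ/(2Δt)
ΔE_min = (1.055e-34 J·s) / (2 × 6.072e-14 s)
ΔE_min = 8.683e-22 J = 5.420 meV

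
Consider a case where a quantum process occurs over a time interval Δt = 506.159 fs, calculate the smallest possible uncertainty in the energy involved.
650.203 μeV

Using the energy-time uncertainty principle:
ΔEΔt ≥ ℏ/2

The minimum uncertainty in energy is:
ΔE_min = ℏ/(2Δt)
ΔE_min = (1.055e-34 J·s) / (2 × 5.062e-13 s)
ΔE_min = 1.042e-22 J = 650.203 μeV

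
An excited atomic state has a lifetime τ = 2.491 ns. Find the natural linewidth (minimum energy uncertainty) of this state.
132.118 neV

Using the energy-time uncertainty principle:
ΔEΔt ≥ ℏ/2

The lifetime τ represents the time uncertainty Δt.
The natural linewidth (minimum energy uncertainty) is:

ΔE = ℏ/(2τ)
ΔE = (1.055e-34 J·s) / (2 × 2.491e-09 s)
ΔE = 2.117e-26 J = 132.118 neV

This natural linewidth limits the precision of spectroscopic measurements.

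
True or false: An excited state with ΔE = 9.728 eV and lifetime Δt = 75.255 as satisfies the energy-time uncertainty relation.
Yes, it satisfies the uncertainty relation.

Calculate the product ΔEΔt:
ΔE = 9.728 eV = 1.559e-18 J
ΔEΔt = (1.559e-18 J) × (7.525e-17 s)
ΔEΔt = 1.173e-34 J·s

Compare to the minimum allowed value ℏ/2:
ℏ/2 = 5.273e-35 J·s

Since ΔEΔt = 1.173e-34 J·s ≥ 5.273e-35 J·s = ℏ/2,
this satisfies the uncertainty relation.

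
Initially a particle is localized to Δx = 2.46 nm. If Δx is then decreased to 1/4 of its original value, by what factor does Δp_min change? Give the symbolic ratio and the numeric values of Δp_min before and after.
Original Δp_min = 2.143 × 10^-26 kg·m/s; new Δp'_min = 8.574 × 10^-26 kg·m/s; ratio Δp'_min/Δp_min = 4.

From the uncertainty principle ΔxΔp ≥ ℏ/2, the minimum momentum uncertainty is Δp_min = ℏ/(2Δx).

Original (Δx = 2.46 nm = 2.460e-09 m):
Δp_min = (1.055e-34 J·s)/(2 × 2.460e-09 m) = 2.143e-26 kg·m/s

When Δx → (1/4)Δx:
Δp'_min = ℏ/(2 × (1/4)Δx) = 4 × ℏ/(2Δx) = 4 × Δp_min
Δp'_min = 4 × 2.143e-26 kg·m/s = 8.574e-26 kg·m/s

Since Δp_min ∝ 1/Δx, when Δx is decreased to 1/4 of its original value, Δp_min increases to 4 times its original value.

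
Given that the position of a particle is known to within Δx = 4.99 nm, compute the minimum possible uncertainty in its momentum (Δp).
1.057 × 10^-26 kg·m/s

Using the Heisenberg uncertainty principle:
ΔxΔp ≥ ℏ/2

The minimum uncertainty in momentum is:
Δp_min = ℏ/(2Δx)
Δp_min = (1.055e-34 J·s) / (2 × 4.990e-09 m)
Δp_min = 1.057e-26 kg·m/s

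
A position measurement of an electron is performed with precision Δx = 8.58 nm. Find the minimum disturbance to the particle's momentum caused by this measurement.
6.146 × 10^-27 kg·m/s

The uncertainty principle implies that measuring position disturbs momentum:
ΔxΔp ≥ ℏ/2

When we measure position with precision Δx, we necessarily introduce a momentum uncertainty:
Δp ≥ ℏ/(2Δx)
Δp_min = (1.055e-34 J·s) / (2 × 8.580e-09 m)
Δp_min = 6.146e-27 kg·m/s

The more precisely we measure position, the greater the momentum disturbance.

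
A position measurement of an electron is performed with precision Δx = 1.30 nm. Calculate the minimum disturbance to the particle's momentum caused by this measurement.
4.056 × 10^-26 kg·m/s

The uncertainty principle implies that measuring position disturbs momentum:
ΔxΔp ≥ ℏ/2

When we measure position with precision Δx, we necessarily introduce a momentum uncertainty:
Δp ≥ ℏ/(2Δx)
Δp_min = (1.055e-34 J·s) / (2 × 1.300e-09 m)
Δp_min = 4.056e-26 kg·m/s

The more precisely we measure position, the greater the momentum disturbance.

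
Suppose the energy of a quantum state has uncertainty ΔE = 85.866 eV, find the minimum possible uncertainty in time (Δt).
3.833 as

Using the energy-time uncertainty principle:
ΔEΔt ≥ ℏ/2

The minimum uncertainty in time is:
Δt_min = ℏ/(2ΔE)
Δt_min = (1.055e-34 J·s) / (2 × 1.376e-17 J)
Δt_min = 3.833e-18 s = 3.833 as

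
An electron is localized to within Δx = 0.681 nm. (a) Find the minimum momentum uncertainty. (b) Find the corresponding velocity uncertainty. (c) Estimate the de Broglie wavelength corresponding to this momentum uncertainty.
(a) Δp_min = 7.743 × 10^-26 kg·m/s
(b) Δv_min = 84.998 km/s
(c) λ_dB = 8.558 nm

Step-by-step:

(a) From the uncertainty principle:
Δp_min = ℏ/(2Δx) = (1.055e-34 J·s)/(2 × 6.810e-10 m) = 7.743e-26 kg·m/s

(b) The velocity uncertainty:
Δv = Δp/m = (7.743e-26 kg·m/s)/(9.109e-31 kg) = 8.500e+04 m/s = 84.998 km/s

(c) The de Broglie wavelength for this momentum:
λ = h/p = (6.626e-34 J·s)/(7.743e-26 kg·m/s) = 8.558e-09 m = 8.558 nm

Note: The de Broglie wavelength is comparable to the localization size, as expected from wave-particle duality.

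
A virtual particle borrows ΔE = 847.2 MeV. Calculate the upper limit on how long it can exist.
3.885 × 10^-25 s

Using the energy-time uncertainty principle:
ΔEΔt ≥ ℏ/2

For a virtual particle borrowing energy ΔE, the maximum lifetime is:
Δt_max = ℏ/(2ΔE)

Converting energy:
ΔE = 847.2 MeV = 1.357e-10 J

Δt_max = (1.055e-34 J·s) / (2 × 1.357e-10 J)
Δt_max = 3.885e-25 s = 3.885 × 10^-25 s

Virtual particles with higher borrowed energy exist for shorter times.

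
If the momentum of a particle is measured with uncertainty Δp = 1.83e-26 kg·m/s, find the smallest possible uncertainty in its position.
2.881 nm

Using the Heisenberg uncertainty principle:
ΔxΔp ≥ ℏ/2

The minimum uncertainty in position is:
Δx_min = ℏ/(2Δp)
Δx_min = (1.055e-34 J·s) / (2 × 1.830e-26 kg·m/s)
Δx_min = 2.881e-09 m = 2.881 nm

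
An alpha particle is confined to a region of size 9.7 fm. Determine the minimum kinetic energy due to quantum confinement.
13.878 keV

Using the uncertainty principle:

1. Position uncertainty: Δx ≈ 9.700e-15 m
2. Minimum momentum uncertainty: Δp = ℏ/(2Δx) = 5.436e-21 kg·m/s
3. Minimum kinetic energy:
   KE = (Δp)²/(2m) = (5.436e-21)²/(2 × 6.645e-27 kg)
   KE = 2.224e-15 J = 13.878 keV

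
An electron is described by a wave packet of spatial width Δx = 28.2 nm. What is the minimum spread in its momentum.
1.870 × 10^-27 kg·m/s

For a wave packet, the spatial width Δx and momentum spread Δp are related by the uncertainty principle:
ΔxΔp ≥ ℏ/2

The minimum momentum spread is:
Δp_min = ℏ/(2Δx)
Δp_min = (1.055e-34 J·s) / (2 × 2.820e-08 m)
Δp_min = 1.870e-27 kg·m/s

A wave packet cannot have both a well-defined position and well-defined momentum.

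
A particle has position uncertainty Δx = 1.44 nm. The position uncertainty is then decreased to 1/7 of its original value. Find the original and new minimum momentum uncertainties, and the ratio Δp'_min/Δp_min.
Original Δp_min = 3.662 × 10^-26 kg·m/s; new Δp'_min = 2.563 × 10^-25 kg·m/s; ratio Δp'_min/Δp_min = 7.

From the uncertainty principle ΔxΔp ≥ ℏ/2, the minimum momentum uncertainty is Δp_min = ℏ/(2Δx).

Original (Δx = 1.44 nm = 1.440e-09 m):
Δp_min = (1.055e-34 J·s)/(2 × 1.440e-09 m) = 3.662e-26 kg·m/s

When Δx → (1/7)Δx:
Δp'_min = ℏ/(2 × (1/7)Δx) = 7 × ℏ/(2Δx) = 7 × Δp_min
Δp'_min = 7 × 3.662e-26 kg·m/s = 2.563e-25 kg·m/s

Since Δp_min ∝ 1/Δx, when Δx is decreased to 1/7 of its original value, Δp_min increases to 7 times its original value.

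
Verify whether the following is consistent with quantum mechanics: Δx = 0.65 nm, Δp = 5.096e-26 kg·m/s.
No, it violates the uncertainty principle (impossible measurement).

Calculate the product ΔxΔp:
ΔxΔp = (6.500e-10 m) × (5.096e-26 kg·m/s)
ΔxΔp = 3.312e-35 J·s

Compare to the minimum allowed value ℏ/2:
ℏ/2 = 5.273e-35 J·s

Since ΔxΔp = 3.312e-35 J·s < 5.273e-35 J·s = ℏ/2,
the measurement violates the uncertainty principle.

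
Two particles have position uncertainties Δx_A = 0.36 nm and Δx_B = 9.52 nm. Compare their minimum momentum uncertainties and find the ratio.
Particle A has the larger minimum momentum uncertainty, by a factor of 26.44.

For each particle, the minimum momentum uncertainty is Δp_min = ℏ/(2Δx):

Particle A: Δp_A = ℏ/(2×3.600e-10 m) = 1.465e-25 kg·m/s
Particle B: Δp_B = ℏ/(2×9.520e-09 m) = 5.539e-27 kg·m/s

Ratio: Δp_A/Δp_B = 26.44

Since Δp_min ∝ 1/Δx, the particle with smaller position uncertainty (A) has larger momentum uncertainty.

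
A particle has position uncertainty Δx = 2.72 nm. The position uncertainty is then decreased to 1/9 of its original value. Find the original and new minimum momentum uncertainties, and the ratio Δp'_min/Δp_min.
Original Δp_min = 1.939 × 10^-26 kg·m/s; new Δp'_min = 1.745 × 10^-25 kg·m/s; ratio Δp'_min/Δp_min = 9.

From the uncertainty principle ΔxΔp ≥ ℏ/2, the minimum momentum uncertainty is Δp_min = ℏ/(2Δx).

Original (Δx = 2.72 nm = 2.720e-09 m):
Δp_min = (1.055e-34 J·s)/(2 × 2.720e-09 m) = 1.939e-26 kg·m/s

When Δx → (1/9)Δx:
Δp'_min = ℏ/(2 × (1/9)Δx) = 9 × ℏ/(2Δx) = 9 × Δp_min
Δp'_min = 9 × 1.939e-26 kg·m/s = 1.745e-25 kg·m/s

Since Δp_min ∝ 1/Δx, when Δx is decreased to 1/9 of its original value, Δp_min increases to 9 times its original value.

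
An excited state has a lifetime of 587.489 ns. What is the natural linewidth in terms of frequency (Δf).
135.454 kHz

Using the energy-time uncertainty principle and E = hf:
ΔEΔt ≥ ℏ/2
hΔf·Δt ≥ ℏ/2

The minimum frequency uncertainty is:
Δf = ℏ/(2hτ) = 1/(4πτ)
Δf = 1/(4π × 5.875e-07 s)
Δf = 1.355e+05 Hz = 135.454 kHz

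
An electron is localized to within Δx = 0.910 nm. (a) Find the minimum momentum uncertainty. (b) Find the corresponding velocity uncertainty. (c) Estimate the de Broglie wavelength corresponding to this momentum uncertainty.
(a) Δp_min = 5.794 × 10^-26 kg·m/s
(b) Δv_min = 63.609 km/s
(c) λ_dB = 11.435 nm

Step-by-step:

(a) From the uncertainty principle:
Δp_min = ℏ/(2Δx) = (1.055e-34 J·s)/(2 × 9.100e-10 m) = 5.794e-26 kg·m/s

(b) The velocity uncertainty:
Δv = Δp/m = (5.794e-26 kg·m/s)/(9.109e-31 kg) = 6.361e+04 m/s = 63.609 km/s

(c) The de Broglie wavelength for this momentum:
λ = h/p = (6.626e-34 J·s)/(5.794e-26 kg·m/s) = 1.144e-08 m = 11.435 nm

Note: The de Broglie wavelength is comparable to the localization size, as expected from wave-particle duality.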